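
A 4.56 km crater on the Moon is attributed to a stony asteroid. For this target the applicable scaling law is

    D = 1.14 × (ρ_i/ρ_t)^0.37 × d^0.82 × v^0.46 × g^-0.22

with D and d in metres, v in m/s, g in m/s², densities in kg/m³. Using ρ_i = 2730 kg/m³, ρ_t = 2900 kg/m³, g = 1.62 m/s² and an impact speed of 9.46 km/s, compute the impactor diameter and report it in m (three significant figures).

d ≈ 170 m

Rearranging for d: d = [D / (1.14 · (2730/2900)^0.37 · 9460^0.46 · 1.62^-0.22)]^(1/0.82).
D = 4560 m.
(2730/2900)^0.37 = 0.9779
9460^0.46 = 67.44
1.62^-0.22 = 0.8993
Denominator = 1.14 × 0.9779 × 67.44 × 0.8993 = 67.61
D / 67.61 = 4560 / 67.61 = 67.45
d = 67.45^(1/0.82) = 67.45^1.2195 = 170.0 m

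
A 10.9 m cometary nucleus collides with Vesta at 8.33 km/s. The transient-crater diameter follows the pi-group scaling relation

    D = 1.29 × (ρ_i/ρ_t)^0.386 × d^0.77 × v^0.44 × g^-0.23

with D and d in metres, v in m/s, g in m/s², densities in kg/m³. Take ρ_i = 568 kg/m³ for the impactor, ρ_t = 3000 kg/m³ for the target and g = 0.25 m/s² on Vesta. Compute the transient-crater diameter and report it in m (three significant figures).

In SI units: v = 8330 m/s.
(ρ_i/ρ_t)^0.386 = (568/3000)^0.386 = 0.5260
d^0.77 = 10.9^0.77 = 6.292
v^0.44 = 8330^0.44 = 53.10
g^-0.23 = 0.25^-0.23 = 1.376
D = 1.29 × 0.5260 × 6.292 × 53.10 × 1.376 = 311.9 m

D ≈ 312 m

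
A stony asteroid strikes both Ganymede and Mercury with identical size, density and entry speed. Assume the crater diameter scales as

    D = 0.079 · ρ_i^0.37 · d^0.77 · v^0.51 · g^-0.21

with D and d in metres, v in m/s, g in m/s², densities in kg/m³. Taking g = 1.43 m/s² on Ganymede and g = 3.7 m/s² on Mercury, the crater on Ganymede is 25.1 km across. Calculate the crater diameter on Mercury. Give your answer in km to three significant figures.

All impactor-dependent factors cancel in the ratio, leaving D_Mercury/D_Ganymede = (g_Mercury/g_Ganymede)^-0.21.
(3.7/1.43)^-0.21 = 2.587^-0.21 = 0.8191
D_Mercury = 0.8191 × 25.1 km = 20.6 km

D ≈ 20.6 km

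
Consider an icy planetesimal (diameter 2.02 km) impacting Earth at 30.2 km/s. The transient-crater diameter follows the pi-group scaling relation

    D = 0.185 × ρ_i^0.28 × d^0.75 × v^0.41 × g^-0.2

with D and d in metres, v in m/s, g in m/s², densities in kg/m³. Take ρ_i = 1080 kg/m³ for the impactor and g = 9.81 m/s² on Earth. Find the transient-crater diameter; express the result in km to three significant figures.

D ≈ 17.1 km

In SI units: d = 2020 m, v = 30200 m/s.
ρ_i^0.28 = 1080^0.28 = 7.069
d^0.75 = 2020^0.75 = 301.3
v^0.41 = 30200^0.41 = 68.68
g^-0.2 = 9.81^-0.2 = 0.6334
D = 0.185 × 7.069 × 301.3 × 68.68 × 0.6334 = 17141 m
   = 17.14 km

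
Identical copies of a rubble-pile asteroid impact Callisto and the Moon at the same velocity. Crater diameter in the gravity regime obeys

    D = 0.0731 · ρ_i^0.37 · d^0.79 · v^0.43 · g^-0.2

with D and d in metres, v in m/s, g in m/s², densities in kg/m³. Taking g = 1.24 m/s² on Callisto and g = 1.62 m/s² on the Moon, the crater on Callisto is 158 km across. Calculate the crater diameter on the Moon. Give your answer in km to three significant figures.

D ≈ 150 km

All impactor-dependent factors cancel in the ratio, leaving D_Moon/D_Callisto = (g_Moon/g_Callisto)^-0.2.
(1.62/1.24)^-0.2 = 1.306^-0.2 = 0.9480
D_Moon = 0.9480 × 158 km = 150 km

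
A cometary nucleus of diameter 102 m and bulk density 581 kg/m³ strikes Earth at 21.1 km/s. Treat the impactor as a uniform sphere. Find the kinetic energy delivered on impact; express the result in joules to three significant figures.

E ≈ 7.19 × 10^16 J

v = 21100 m/s.
Mass m = (π/6) ρ d³ = (π/6) × 581 × (102)³ = 3.228 × 10^8 kg
E = ½ m v² = 0.5 × 3.228 × 10^8 × (21100)² = 7.186 × 10^16 J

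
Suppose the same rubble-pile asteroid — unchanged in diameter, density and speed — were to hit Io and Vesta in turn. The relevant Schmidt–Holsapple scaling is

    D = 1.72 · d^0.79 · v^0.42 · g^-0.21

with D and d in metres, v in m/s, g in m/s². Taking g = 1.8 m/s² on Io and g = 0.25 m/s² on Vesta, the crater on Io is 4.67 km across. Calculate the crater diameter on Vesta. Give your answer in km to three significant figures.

All impactor-dependent factors cancel in the ratio, leaving D_Vesta/D_Io = (g_Vesta/g_Io)^-0.21.
(0.25/1.8)^-0.21 = 0.1389^-0.21 = 1.514
D_Vesta = 1.514 × 4.67 km = 7.07 km

D ≈ 7.07 km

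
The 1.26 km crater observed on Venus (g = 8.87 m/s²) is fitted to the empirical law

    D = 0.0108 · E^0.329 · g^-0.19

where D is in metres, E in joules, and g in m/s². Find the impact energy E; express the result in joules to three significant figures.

E ≈ 8.88 × 10^15 J

Rearranging: E = [D / (0.0108 · g^-0.19)]^(1/0.329).
D = 1260 m.
g^-0.19 = 8.87^-0.19 = 0.6605
D / (0.0108 × 0.6605) = 1260 / (7.133 × 10^-3) = 1.766 × 10^5
E = (1.766 × 10^5)^3.0395 = 8.876 × 10^15 J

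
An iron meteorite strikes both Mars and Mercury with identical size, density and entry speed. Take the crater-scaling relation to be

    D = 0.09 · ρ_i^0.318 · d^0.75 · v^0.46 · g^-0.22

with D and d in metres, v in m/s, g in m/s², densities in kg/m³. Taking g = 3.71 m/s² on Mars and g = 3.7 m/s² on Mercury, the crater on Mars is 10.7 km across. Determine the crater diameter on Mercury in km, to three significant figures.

All impactor-dependent factors cancel in the ratio, leaving D_Mercury/D_Mars = (g_Mercury/g_Mars)^-0.22.
(3.7/3.71)^-0.22 = 0.9973^-0.22 = 1.001
D_Mercury = 1.001 × 10.7 km = 10.7 km

D ≈ 10.7 km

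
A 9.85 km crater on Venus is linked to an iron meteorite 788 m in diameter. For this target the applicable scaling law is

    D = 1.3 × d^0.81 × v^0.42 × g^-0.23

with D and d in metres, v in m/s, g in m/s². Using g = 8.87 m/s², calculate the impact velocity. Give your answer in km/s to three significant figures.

Rearranging for v: v = [D / (1.3 · 788^0.81 · 8.87^-0.23)]^(1/0.42).
D = 9850 m.
788^0.81 = 221.9
8.87^-0.23 = 0.6053
Denominator = 1.3 × 221.9 × 0.6053 = 174.6
D / 174.6 = 9850 / 174.6 = 56.41
v = 56.41^(1/0.42) = 56.41^2.381 = 14790 m/s

v ≈ 14.8 km/s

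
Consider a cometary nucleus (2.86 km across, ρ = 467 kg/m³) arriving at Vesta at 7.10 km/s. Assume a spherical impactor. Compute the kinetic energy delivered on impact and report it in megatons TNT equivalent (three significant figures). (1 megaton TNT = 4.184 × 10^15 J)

E ≈ 34500 Mt TNT

d = 2860 m; v = 7100 m/s.
Mass m = (π/6) ρ d³ = (π/6) × 467 × (2860)³ = 5.720 × 10^12 kg
E = ½ m v² = 0.5 × 5.720 × 10^12 × (7100)² = 1.442 × 10^20 J
   = 1.442 × 10^20 / 4.184×10^15 = 34465 Mt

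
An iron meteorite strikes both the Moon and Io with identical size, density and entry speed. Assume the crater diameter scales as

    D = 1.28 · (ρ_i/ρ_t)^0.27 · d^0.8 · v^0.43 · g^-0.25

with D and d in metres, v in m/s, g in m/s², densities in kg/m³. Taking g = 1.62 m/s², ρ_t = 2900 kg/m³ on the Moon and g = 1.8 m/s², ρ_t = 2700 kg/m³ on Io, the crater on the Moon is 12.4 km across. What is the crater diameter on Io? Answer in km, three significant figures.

D ≈ 12.3 km

The impactor-only factors (d, v, ρ_i) cancel in the ratio, leaving D_Io/D_Moon = (g_Io/g_Moon)^-0.25 · (ρ_t,Moon/ρ_t,Io)^0.27.
(1.8/1.62)^-0.25 = 1.111^-0.25 = 0.9740
(2900/2700)^0.27 = 1.074^0.27 = 1.019
Ratio = 0.9740 × 1.019 = 0.9925
D_Io = 0.9925 × 12.4 km = 12.3 km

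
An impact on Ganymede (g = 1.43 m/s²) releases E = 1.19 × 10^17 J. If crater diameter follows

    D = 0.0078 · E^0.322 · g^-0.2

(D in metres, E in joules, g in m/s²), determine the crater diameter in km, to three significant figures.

D ≈ 2.29 km

E^0.322 = (1.19 × 10^17)^0.322 = 3.150 × 10^5
g^-0.2 = 1.43^-0.2 = 0.9310
D = 0.0078 × 3.150 × 10^5 × 0.9310 = 2287 m
   = 2.287 km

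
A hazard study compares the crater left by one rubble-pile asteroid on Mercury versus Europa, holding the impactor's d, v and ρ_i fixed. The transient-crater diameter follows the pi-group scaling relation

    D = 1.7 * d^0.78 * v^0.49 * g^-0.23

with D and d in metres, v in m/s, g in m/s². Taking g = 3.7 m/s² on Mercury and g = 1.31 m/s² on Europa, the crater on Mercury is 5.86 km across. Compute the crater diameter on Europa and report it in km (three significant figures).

All impactor-dependent factors cancel in the ratio, leaving D_Europa/D_Mercury = (g_Europa/g_Mercury)^-0.23.
(1.31/3.7)^-0.23 = 0.3541^-0.23 = 1.270
D_Europa = 1.270 × 5.86 km = 7.44 km

D ≈ 7.44 km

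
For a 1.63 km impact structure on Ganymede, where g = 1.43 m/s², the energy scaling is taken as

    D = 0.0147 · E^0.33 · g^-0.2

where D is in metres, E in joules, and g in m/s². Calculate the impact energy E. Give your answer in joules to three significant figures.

E ≈ 2.41 × 10^15 J

Rearranging: E = [D / (0.0147 · g^-0.2)]^(1/0.33).
D = 1630 m.
g^-0.2 = 1.43^-0.2 = 0.9310
D / (0.0147 × 0.9310) = 1630 / (0.01369) = 1.191 × 10^5
E = (1.191 × 10^5)^3.0303 = 2.407 × 10^15 J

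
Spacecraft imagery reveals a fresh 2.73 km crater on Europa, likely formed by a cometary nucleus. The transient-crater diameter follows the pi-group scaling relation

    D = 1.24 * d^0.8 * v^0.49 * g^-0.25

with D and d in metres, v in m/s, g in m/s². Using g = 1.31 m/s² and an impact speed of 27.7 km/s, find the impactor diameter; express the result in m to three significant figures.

d ≈ 31.2 m

Rearranging for d: d = [D / (1.24 · 27700^0.49 · 1.31^-0.25)]^(1/0.8).
D = 2730 m.
27700^0.49 = 150.3
1.31^-0.25 = 0.9347
Denominator = 1.24 × 150.3 × 0.9347 = 174.2
D / 174.2 = 2730 / 174.2 = 15.67
d = 15.67^(1/0.8) = 15.67^1.25 = 31.18 m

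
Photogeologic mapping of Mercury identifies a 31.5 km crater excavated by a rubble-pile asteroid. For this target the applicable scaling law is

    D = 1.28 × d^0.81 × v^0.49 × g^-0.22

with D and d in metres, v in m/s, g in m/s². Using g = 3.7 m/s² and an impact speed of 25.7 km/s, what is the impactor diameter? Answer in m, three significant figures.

Rearranging for d: d = [D / (1.28 · 25700^0.49 · 3.7^-0.22)]^(1/0.81).
D = 31500 m.
25700^0.49 = 144.8
3.7^-0.22 = 0.7499
Denominator = 1.28 × 144.8 × 0.7499 = 139.0
D / 139.0 = 31500 / 139.0 = 226.6
d = 226.6^(1/0.81) = 226.6^1.2346 = 808.7 m

d ≈ 809 m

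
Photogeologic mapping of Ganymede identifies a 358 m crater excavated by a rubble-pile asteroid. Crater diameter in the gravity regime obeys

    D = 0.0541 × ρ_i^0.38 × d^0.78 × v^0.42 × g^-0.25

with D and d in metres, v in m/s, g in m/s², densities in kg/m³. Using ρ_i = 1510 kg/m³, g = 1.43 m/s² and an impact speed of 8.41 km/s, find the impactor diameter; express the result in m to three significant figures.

d ≈ 19.3 m

Rearranging for d: d = [D / (0.0541 · 1510^0.38 · 8410^0.42 · 1.43^-0.25)]^(1/0.78).
1510^0.38 = 16.14
8410^0.42 = 44.51
1.43^-0.25 = 0.9145
Denominator = 0.0541 × 16.14 × 44.51 × 0.9145 = 35.54
D / 35.54 = 358 / 35.54 = 10.07
d = 10.07^(1/0.78) = 10.07^1.2821 = 19.32 m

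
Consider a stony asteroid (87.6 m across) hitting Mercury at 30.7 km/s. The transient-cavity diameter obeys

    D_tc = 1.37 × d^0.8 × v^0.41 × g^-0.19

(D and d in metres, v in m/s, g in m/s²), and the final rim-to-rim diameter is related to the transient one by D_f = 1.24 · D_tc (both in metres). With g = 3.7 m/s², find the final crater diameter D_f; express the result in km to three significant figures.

D_f ≈ 3.28 km

v = 30700 m/s.
d^0.8 = 87.6^0.8 = 35.81
v^0.41 = 30700^0.41 = 69.14
g^-0.19 = 3.7^-0.19 = 0.7799
D_tc = 1.37 × 35.81 × 69.14 × 0.7799 = 2645 m
D_f = 1.24 × 2645 = 3280 m
     = 3.280 km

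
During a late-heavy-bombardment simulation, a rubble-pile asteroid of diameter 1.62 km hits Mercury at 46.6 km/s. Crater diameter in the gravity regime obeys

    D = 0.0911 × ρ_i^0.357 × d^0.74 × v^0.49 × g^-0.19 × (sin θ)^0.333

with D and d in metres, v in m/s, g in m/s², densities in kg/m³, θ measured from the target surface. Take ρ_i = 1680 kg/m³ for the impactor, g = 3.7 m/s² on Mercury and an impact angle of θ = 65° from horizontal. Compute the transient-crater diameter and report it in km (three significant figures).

D ≈ 44.8 km

In SI units: d = 1620 m, v = 46600 m/s.
ρ_i^0.357 = 1680^0.357 = 14.17
d^0.74 = 1620^0.74 = 237.2
v^0.49 = 46600^0.49 = 193.9
g^-0.19 = 3.7^-0.19 = 0.7799
(sin 65°)^0.333 = 0.9063^0.333 = 0.9678
D = 0.0911 × 14.17 × 237.2 × 193.9 × 0.7799 × 0.9678 = 44813 m
   = 44.81 km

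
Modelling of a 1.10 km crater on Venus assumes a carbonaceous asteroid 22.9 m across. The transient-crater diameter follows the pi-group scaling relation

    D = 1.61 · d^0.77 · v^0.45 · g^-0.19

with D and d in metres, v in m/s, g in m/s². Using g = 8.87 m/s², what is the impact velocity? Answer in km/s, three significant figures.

v ≈ 23.6 km/s

Rearranging for v: v = [D / (1.61 · 22.9^0.77 · 8.87^-0.19)]^(1/0.45).
D = 1100 m.
22.9^0.77 = 11.14
8.87^-0.19 = 0.6605
Denominator = 1.61 × 11.14 × 0.6605 = 11.85
D / 11.85 = 1100 / 11.85 = 92.83
v = 92.83^(1/0.45) = 92.83^2.2222 = 23583 m/s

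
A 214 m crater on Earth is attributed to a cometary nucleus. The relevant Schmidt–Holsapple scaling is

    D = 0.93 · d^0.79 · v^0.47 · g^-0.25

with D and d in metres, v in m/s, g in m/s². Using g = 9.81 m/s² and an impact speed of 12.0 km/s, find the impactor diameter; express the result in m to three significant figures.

d ≈ 7.53 m

Rearranging for d: d = [D / (0.93 · 12000^0.47 · 9.81^-0.25)]^(1/0.79).
12000^0.47 = 82.64
9.81^-0.25 = 0.5650
Denominator = 0.93 × 82.64 × 0.5650 = 43.42
D / 43.42 = 214 / 43.42 = 4.929
d = 4.929^(1/0.79) = 4.929^1.2658 = 7.532 m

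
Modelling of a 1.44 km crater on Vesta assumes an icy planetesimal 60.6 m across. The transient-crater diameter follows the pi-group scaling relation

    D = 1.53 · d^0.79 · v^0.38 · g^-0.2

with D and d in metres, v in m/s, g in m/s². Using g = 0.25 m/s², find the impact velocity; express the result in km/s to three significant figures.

Rearranging for v: v = [D / (1.53 · 60.6^0.79 · 0.25^-0.2)]^(1/0.38).
D = 1440 m.
60.6^0.79 = 25.59
0.25^-0.2 = 1.320
Denominator = 1.53 × 25.59 × 1.320 = 51.68
D / 51.68 = 1440 / 51.68 = 27.86
v = 27.86^(1/0.38) = 27.86^2.6316 = 6348 m/s

v ≈ 6.35 km/s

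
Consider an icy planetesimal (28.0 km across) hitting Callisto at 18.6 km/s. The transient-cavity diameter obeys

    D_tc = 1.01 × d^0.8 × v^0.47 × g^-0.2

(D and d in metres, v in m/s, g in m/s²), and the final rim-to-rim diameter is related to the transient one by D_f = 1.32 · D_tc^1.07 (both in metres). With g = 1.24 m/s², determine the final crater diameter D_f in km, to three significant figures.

In SI: d = 28000 m, v = 18600 m/s.
d^0.8 = 28000^0.8 = 3612
v^0.47 = 18600^0.47 = 101.5
g^-0.2 = 1.24^-0.2 = 0.9579
D_tc = 1.01 × 3612 × 101.5 × 0.9579 = 3.547 × 10^5 m
D_f = 1.32 × (3.547 × 10^5)^1.07 = 1.145 × 10^6 m
     = 1145 km

D_f ≈ 1150 km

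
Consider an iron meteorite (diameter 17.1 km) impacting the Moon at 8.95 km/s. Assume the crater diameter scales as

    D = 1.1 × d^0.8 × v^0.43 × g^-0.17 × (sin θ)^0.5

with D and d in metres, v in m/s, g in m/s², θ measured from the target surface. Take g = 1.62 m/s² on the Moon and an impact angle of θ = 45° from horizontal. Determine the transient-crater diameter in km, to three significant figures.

In SI units: d = 17100 m, v = 8950 m/s.
d^0.8 = 17100^0.8 = 2434
v^0.43 = 8950^0.43 = 50.04
g^-0.17 = 1.62^-0.17 = 0.9213
(sin 45°)^0.5 = 0.7071^0.5 = 0.8409
D = 1.1 × 2434 × 50.04 × 0.9213 × 0.8409 = 1.038 × 10^5 m
   = 103.8 km

D ≈ 104 km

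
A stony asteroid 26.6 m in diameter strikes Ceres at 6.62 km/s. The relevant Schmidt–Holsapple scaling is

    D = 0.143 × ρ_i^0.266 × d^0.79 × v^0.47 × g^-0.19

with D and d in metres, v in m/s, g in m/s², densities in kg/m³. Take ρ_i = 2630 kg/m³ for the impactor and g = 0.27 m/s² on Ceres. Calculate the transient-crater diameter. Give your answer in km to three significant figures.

In SI units: v = 6620 m/s.
ρ_i^0.266 = 2630^0.266 = 8.123
d^0.79 = 26.6^0.79 = 13.36
v^0.47 = 6620^0.47 = 62.49
g^-0.19 = 0.27^-0.19 = 1.282
D = 0.143 × 8.123 × 13.36 × 62.49 × 1.282 = 1243 m
   = 1.243 km

D ≈ 1.24 km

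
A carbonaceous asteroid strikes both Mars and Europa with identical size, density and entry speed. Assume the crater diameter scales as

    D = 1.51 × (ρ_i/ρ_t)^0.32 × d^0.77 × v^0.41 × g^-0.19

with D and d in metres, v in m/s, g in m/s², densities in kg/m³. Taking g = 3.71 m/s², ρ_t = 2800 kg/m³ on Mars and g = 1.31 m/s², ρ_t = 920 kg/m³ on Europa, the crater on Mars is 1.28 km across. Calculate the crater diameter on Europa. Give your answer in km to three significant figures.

The impactor-only factors (d, v, ρ_i) cancel in the ratio, leaving D_Europa/D_Mars = (g_Europa/g_Mars)^-0.19 · (ρ_t,Mars/ρ_t,Europa)^0.32.
(1.31/3.71)^-0.19 = 0.3531^-0.19 = 1.219
(2800/920)^0.32 = 3.043^0.32 = 1.428
Ratio = 1.219 × 1.428 = 1.741
D_Europa = 1.741 × 1.28 km = 2.23 km

D ≈ 2.23 km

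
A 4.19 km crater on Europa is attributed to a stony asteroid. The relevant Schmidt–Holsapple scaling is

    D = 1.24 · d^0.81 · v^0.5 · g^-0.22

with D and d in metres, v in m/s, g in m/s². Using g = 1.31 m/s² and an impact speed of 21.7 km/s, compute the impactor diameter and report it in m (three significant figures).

d ≈ 51.5 m

Rearranging for d: d = [D / (1.24 · 21700^0.5 · 1.31^-0.22)]^(1/0.81).
D = 4190 m.
21700^0.5 = 147.3
1.31^-0.22 = 0.9423
Denominator = 1.24 × 147.3 × 0.9423 = 172.1
D / 172.1 = 4190 / 172.1 = 24.35
d = 24.35^(1/0.81) = 24.35^1.2346 = 51.50 m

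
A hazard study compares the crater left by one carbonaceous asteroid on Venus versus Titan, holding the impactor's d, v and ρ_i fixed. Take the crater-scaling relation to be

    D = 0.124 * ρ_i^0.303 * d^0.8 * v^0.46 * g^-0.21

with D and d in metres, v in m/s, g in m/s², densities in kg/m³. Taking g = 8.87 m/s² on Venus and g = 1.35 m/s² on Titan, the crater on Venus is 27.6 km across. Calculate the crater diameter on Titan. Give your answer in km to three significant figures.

D ≈ 41.0 km

All impactor-dependent factors cancel in the ratio, leaving D_Titan/D_Venus = (g_Titan/g_Venus)^-0.21.
(1.35/8.87)^-0.21 = 0.1522^-0.21 = 1.485
D_Titan = 1.485 × 27.6 km = 41.0 km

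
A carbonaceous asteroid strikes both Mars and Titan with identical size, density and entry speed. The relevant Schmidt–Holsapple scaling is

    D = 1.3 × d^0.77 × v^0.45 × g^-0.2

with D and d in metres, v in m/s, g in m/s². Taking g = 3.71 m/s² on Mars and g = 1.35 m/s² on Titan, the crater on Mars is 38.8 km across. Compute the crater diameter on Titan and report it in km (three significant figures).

All impactor-dependent factors cancel in the ratio, leaving D_Titan/D_Mars = (g_Titan/g_Mars)^-0.2.
(1.35/3.71)^-0.2 = 0.3639^-0.2 = 1.224
D_Titan = 1.224 × 38.8 km = 47.5 km

D ≈ 47.5 km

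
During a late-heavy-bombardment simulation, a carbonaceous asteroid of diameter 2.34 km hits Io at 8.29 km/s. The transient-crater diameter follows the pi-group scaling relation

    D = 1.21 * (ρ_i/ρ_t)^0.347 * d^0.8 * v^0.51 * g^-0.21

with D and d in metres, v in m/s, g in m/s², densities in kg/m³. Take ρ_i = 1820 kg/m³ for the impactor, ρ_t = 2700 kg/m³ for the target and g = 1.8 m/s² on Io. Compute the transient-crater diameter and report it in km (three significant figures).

In SI units: d = 2340 m, v = 8290 m/s.
(ρ_i/ρ_t)^0.347 = (1820/2700)^0.347 = 0.8721
d^0.8 = 2340^0.8 = 495.9
v^0.51 = 8290^0.51 = 99.65
g^-0.21 = 1.8^-0.21 = 0.8839
D = 1.21 × 0.8721 × 495.9 × 99.65 × 0.8839 = 46092 m
   = 46.09 km

D ≈ 46.1 km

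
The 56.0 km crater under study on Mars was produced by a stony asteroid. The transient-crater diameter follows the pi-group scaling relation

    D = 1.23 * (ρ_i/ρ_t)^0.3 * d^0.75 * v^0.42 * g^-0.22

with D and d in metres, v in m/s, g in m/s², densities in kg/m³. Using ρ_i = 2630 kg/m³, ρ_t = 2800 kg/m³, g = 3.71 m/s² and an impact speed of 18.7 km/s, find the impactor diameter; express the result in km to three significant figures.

Rearranging for d: d = [D / (1.23 · (2630/2800)^0.3 · 18700^0.42 · 3.71^-0.22)]^(1/0.75).
D = 56000 m.
(2630/2800)^0.3 = 0.9814
18700^0.42 = 62.25
3.71^-0.22 = 0.7494
Denominator = 1.23 × 0.9814 × 62.25 × 0.7494 = 56.31
D / 56.31 = 56000 / 56.31 = 994.5
d = 994.5^(1/0.75) = 994.5^1.3333 = 9924 m

d ≈ 9.92 km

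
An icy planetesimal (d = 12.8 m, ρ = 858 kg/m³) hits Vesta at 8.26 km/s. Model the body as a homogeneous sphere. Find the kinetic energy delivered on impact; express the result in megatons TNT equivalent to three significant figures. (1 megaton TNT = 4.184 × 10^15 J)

v = 8260 m/s.
Mass m = (π/6) ρ d³ = (π/6) × 858 × (12.8)³ = 9.421 × 10^5 kg
E = ½ m v² = 0.5 × 9.421 × 10^5 × (8260)² = 3.214 × 10^13 J
   = 3.214 × 10^13 / 4.184×10^15 = 7.682 × 10^-3 Mt

E ≈ 7.68 × 10^-3 Mt TNT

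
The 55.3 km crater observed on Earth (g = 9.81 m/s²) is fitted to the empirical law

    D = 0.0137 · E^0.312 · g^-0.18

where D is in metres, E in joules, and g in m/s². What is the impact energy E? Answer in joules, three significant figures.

Rearranging: E = [D / (0.0137 · g^-0.18)]^(1/0.312).
D = 55300 m.
g^-0.18 = 9.81^-0.18 = 0.6630
D / (0.0137 × 0.6630) = 55300 / (9.083 × 10^-3) = 6.088 × 10^6
E = (6.088 × 10^6)^3.2051 = 5.558 × 10^21 J

E ≈ 5.56 × 10^21 J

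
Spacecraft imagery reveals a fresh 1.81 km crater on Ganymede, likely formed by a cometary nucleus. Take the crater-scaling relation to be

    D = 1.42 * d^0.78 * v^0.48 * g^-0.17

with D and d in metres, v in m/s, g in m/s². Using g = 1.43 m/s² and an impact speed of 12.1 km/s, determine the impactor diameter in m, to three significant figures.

Rearranging for d: d = [D / (1.42 · 12100^0.48 · 1.43^-0.17)]^(1/0.78).
D = 1810 m.
12100^0.48 = 91.15
1.43^-0.17 = 0.9410
Denominator = 1.42 × 91.15 × 0.9410 = 121.8
D / 121.8 = 1810 / 121.8 = 14.86
d = 14.86^(1/0.78) = 14.86^1.2821 = 31.82 m

d ≈ 31.8 m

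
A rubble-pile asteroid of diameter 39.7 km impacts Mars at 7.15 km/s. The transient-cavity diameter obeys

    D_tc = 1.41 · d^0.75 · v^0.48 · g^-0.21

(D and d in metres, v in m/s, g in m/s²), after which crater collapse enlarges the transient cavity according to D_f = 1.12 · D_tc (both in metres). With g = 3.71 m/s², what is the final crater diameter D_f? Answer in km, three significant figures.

D_f ≈ 239 km

In SI: d = 39700 m, v = 7150 m/s.
d^0.75 = 39700^0.75 = 2813
v^0.48 = 7150^0.48 = 70.81
g^-0.21 = 3.71^-0.21 = 0.7593
D_tc = 1.41 × 2813 × 70.81 × 0.7593 = 2.133 × 10^5 m
D_f = 1.12 × 2.133 × 10^5 = 2.389 × 10^5 m
     = 238.9 km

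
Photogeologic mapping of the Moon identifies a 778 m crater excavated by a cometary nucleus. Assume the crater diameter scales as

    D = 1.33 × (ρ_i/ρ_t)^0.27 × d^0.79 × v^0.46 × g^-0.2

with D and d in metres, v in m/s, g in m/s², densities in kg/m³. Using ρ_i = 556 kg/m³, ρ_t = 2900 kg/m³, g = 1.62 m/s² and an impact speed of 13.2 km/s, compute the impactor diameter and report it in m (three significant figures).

d ≈ 25.2 m

Rearranging for d: d = [D / (1.33 · (556/2900)^0.27 · 13200^0.46 · 1.62^-0.2)]^(1/0.79).
(556/2900)^0.27 = 0.6402
13200^0.46 = 78.61
1.62^-0.2 = 0.9080
Denominator = 1.33 × 0.6402 × 78.61 × 0.9080 = 60.78
D / 60.78 = 778 / 60.78 = 12.80
d = 12.80^(1/0.79) = 12.80^1.2658 = 25.21 m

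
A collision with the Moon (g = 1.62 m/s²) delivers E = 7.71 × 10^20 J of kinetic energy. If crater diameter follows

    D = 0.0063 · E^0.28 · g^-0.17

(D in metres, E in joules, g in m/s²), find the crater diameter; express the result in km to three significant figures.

E^0.28 = (7.71 × 10^20)^0.28 = 7.053 × 10^5
g^-0.17 = 1.62^-0.17 = 0.9213
D = 0.0063 × 7.053 × 10^5 × 0.9213 = 4094 m
   = 4.094 km

D ≈ 4.09 km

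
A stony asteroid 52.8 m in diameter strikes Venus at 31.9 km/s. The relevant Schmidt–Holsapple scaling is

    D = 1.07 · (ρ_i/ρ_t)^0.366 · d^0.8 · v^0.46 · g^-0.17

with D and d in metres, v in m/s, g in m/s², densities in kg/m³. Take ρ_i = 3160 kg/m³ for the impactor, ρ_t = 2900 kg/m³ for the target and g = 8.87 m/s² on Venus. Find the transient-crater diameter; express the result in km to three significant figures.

In SI units: v = 31900 m/s.
(ρ_i/ρ_t)^0.366 = (3160/2900)^0.366 = 1.032
d^0.8 = 52.8^0.8 = 23.88
v^0.46 = 31900^0.46 = 118.0
g^-0.17 = 8.87^-0.17 = 0.6900
D = 1.07 × 1.032 × 23.88 × 118.0 × 0.6900 = 2147 m
   = 2.147 km

D ≈ 2.15 km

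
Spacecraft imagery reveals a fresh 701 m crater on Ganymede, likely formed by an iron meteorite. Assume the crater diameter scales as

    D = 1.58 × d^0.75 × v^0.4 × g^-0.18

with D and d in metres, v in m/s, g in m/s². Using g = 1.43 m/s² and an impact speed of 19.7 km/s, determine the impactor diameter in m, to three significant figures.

Rearranging for d: d = [D / (1.58 · 19700^0.4 · 1.43^-0.18)]^(1/0.75).
19700^0.4 = 52.21
1.43^-0.18 = 0.9376
Denominator = 1.58 × 52.21 × 0.9376 = 77.34
D / 77.34 = 701 / 77.34 = 9.064
d = 9.064^(1/0.75) = 9.064^1.3333 = 18.90 m

d ≈ 18.9 m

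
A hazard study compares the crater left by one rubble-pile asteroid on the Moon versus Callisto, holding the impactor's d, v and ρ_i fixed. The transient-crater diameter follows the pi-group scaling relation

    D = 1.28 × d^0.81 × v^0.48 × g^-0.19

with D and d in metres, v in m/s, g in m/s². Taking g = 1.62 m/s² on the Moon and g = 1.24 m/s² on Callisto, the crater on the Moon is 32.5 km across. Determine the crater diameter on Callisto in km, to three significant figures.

D ≈ 34.2 km

All impactor-dependent factors cancel in the ratio, leaving D_Callisto/D_Moon = (g_Callisto/g_Moon)^-0.19.
(1.24/1.62)^-0.19 = 0.7654^-0.19 = 1.052
D_Callisto = 1.052 × 32.5 km = 34.2 km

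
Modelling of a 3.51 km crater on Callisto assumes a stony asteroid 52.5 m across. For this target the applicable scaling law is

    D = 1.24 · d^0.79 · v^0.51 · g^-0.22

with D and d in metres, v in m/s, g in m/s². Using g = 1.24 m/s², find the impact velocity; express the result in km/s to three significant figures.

Rearranging for v: v = [D / (1.24 · 52.5^0.79 · 1.24^-0.22)]^(1/0.51).
D = 3510 m.
52.5^0.79 = 22.85
1.24^-0.22 = 0.9538
Denominator = 1.24 × 22.85 × 0.9538 = 27.02
D / 27.02 = 3510 / 27.02 = 129.9
v = 129.9^(1/0.51) = 129.9^1.9608 = 13943 m/s

v ≈ 13.9 km/s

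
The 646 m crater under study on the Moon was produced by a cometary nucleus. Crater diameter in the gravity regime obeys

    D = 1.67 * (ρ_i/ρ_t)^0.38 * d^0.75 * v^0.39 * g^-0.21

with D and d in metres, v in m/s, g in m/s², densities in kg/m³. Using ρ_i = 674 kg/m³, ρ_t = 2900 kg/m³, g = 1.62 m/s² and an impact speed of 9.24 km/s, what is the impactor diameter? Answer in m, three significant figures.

d ≈ 58.6 m

Rearranging for d: d = [D / (1.67 · (674/2900)^0.38 · 9240^0.39 · 1.62^-0.21)]^(1/0.75).
(674/2900)^0.38 = 0.5744
9240^0.39 = 35.21
1.62^-0.21 = 0.9037
Denominator = 1.67 × 0.5744 × 35.21 × 0.9037 = 30.52
D / 30.52 = 646 / 30.52 = 21.17
d = 21.17^(1/0.75) = 21.17^1.3333 = 58.56 m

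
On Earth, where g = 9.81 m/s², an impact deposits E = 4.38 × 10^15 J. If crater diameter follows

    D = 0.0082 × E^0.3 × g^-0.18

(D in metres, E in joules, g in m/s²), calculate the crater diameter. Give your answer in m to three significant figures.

E^0.3 = (4.38 × 10^15)^0.3 = 4.925 × 10^4
g^-0.18 = 9.81^-0.18 = 0.6630
D = 0.0082 × 4.925 × 10^4 × 0.6630 = 267.8 m

D ≈ 268 m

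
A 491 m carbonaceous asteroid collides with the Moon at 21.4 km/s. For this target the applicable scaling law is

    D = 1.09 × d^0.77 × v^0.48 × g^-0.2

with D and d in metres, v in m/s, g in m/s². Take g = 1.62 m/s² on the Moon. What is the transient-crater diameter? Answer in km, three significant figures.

D ≈ 14.0 km

In SI units: v = 21400 m/s.
d^0.77 = 491^0.77 = 118.1
v^0.48 = 21400^0.48 = 119.8
g^-0.2 = 1.62^-0.2 = 0.9080
D = 1.09 × 118.1 × 119.8 × 0.9080 = 14003 m
   = 14.00 km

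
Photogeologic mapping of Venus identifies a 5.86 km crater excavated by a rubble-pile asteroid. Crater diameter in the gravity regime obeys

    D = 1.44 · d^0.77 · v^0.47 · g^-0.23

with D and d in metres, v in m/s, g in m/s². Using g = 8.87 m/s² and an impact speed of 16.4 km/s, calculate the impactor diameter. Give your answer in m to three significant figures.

d ≈ 250 m

Rearranging for d: d = [D / (1.44 · 16400^0.47 · 8.87^-0.23)]^(1/0.77).
D = 5860 m.
16400^0.47 = 95.71
8.87^-0.23 = 0.6053
Denominator = 1.44 × 95.71 × 0.6053 = 83.42
D / 83.42 = 5860 / 83.42 = 70.25
d = 70.25^(1/0.77) = 70.25^1.2987 = 250.2 m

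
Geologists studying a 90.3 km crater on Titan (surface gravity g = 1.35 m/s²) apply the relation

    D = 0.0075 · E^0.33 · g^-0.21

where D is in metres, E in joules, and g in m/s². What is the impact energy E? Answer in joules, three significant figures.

E ≈ 3.46 × 10^21 J

Rearranging: E = [D / (0.0075 · g^-0.21)]^(1/0.33).
D = 90300 m.
g^-0.21 = 1.35^-0.21 = 0.9389
D / (0.0075 × 0.9389) = 90300 / (7.042 × 10^-3) = 1.282 × 10^7
E = (1.282 × 10^7)^3.0303 = 3.460 × 10^21 J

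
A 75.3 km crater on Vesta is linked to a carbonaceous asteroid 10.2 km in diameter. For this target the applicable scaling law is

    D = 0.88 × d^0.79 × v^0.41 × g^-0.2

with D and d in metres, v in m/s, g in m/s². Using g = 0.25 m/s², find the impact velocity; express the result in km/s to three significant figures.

Rearranging for v: v = [D / (0.88 · 10200^0.79 · 0.25^-0.2)]^(1/0.41).
D = 75300 m.
10200^0.79 = 1468
0.25^-0.2 = 1.320
Denominator = 0.88 × 1468 × 1.320 = 1705
D / 1705 = 75300 / 1705 = 44.16
v = 44.16^(1/0.41) = 44.16^2.439 = 10286 m/s

v ≈ 10.3 km/s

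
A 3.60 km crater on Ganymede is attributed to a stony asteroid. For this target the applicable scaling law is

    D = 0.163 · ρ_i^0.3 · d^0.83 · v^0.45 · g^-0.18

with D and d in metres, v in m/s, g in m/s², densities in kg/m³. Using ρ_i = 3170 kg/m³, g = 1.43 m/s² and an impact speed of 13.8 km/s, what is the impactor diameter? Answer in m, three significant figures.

Rearranging for d: d = [D / (0.163 · 3170^0.3 · 13800^0.45 · 1.43^-0.18)]^(1/0.83).
D = 3600 m.
3170^0.3 = 11.23
13800^0.45 = 72.94
1.43^-0.18 = 0.9376
Denominator = 0.163 × 11.23 × 72.94 × 0.9376 = 125.2
D / 125.2 = 3600 / 125.2 = 28.75
d = 28.75^(1/0.83) = 28.75^1.2048 = 57.20 m

d ≈ 57.2 m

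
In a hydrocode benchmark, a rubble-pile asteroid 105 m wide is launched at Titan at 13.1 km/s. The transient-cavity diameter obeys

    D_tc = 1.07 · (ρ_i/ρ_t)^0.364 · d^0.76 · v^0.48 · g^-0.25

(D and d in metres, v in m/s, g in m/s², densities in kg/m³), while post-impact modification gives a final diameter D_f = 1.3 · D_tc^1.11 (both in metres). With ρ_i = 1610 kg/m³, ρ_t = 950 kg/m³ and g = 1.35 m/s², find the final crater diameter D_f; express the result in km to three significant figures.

D_f ≈ 12.6 km

v = 13100 m/s.
(ρ_i/ρ_t)^0.364 = (1610/950)^0.364 = 1.212
d^0.76 = 105^0.76 = 34.36
v^0.48 = 13100^0.48 = 94.69
g^-0.25 = 1.35^-0.25 = 0.9277
D_tc = 1.07 × 1.212 × 34.36 × 94.69 × 0.9277 = 3914 m
D_f = 1.3 × (3914)^1.11 = 12640 m
     = 12.64 km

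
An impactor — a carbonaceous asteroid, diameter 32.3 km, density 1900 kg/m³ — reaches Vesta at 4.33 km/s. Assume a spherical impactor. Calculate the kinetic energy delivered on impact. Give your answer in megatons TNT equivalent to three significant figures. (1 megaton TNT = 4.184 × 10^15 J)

d = 32300 m; v = 4330 m/s.
Mass m = (π/6) ρ d³ = (π/6) × 1900 × (32300)³ = 3.352 × 10^16 kg
E = ½ m v² = 0.5 × 3.352 × 10^16 × (4330)² = 3.142 × 10^23 J
   = 3.142 × 10^23 / 4.184×10^15 = 7.510 × 10^7 Mt

E ≈ 7.51 × 10^7 Mt TNT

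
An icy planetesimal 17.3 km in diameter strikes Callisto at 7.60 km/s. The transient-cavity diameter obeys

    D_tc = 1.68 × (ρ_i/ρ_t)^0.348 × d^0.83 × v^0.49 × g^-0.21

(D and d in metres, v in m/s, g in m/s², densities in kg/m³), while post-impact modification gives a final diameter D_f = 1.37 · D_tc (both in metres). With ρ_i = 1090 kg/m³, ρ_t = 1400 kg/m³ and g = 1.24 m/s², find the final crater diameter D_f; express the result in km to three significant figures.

In SI: d = 17300 m, v = 7600 m/s.
(ρ_i/ρ_t)^0.348 = (1090/1400)^0.348 = 0.9166
d^0.83 = 17300^0.83 = 3293
v^0.49 = 7600^0.49 = 79.73
g^-0.21 = 1.24^-0.21 = 0.9558
D_tc = 1.68 × 0.9166 × 3293 × 79.73 × 0.9558 = 3.864 × 10^5 m
D_f = 1.37 × 3.864 × 10^5 = 5.294 × 10^5 m
     = 529.4 km

D_f ≈ 529 km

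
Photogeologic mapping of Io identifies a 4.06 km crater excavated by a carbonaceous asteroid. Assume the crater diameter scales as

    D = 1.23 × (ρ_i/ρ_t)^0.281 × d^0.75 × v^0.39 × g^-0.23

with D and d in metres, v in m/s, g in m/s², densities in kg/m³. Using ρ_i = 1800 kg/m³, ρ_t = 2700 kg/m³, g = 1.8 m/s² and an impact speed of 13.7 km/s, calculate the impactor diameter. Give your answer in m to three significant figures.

d ≈ 484 m

Rearranging for d: d = [D / (1.23 · (1800/2700)^0.281 · 13700^0.39 · 1.8^-0.23)]^(1/0.75).
D = 4060 m.
(1800/2700)^0.281 = 0.8923
13700^0.39 = 41.05
1.8^-0.23 = 0.8735
Denominator = 1.23 × 0.8923 × 41.05 × 0.8735 = 39.35
D / 39.35 = 4060 / 39.35 = 103.2
d = 103.2^(1/0.75) = 103.2^1.3333 = 484.0 m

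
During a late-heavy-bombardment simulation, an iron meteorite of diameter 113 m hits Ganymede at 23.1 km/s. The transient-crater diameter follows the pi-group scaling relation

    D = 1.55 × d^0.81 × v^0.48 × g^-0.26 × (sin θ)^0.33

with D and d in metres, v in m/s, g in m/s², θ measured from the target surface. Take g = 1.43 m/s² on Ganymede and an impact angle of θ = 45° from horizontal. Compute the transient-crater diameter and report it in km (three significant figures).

In SI units: v = 23100 m/s.
d^0.81 = 113^0.81 = 46.02
v^0.48 = 23100^0.48 = 124.3
g^-0.26 = 1.43^-0.26 = 0.9112
(sin 45°)^0.33 = 0.7071^0.33 = 0.8919
D = 1.55 × 46.02 × 124.3 × 0.9112 × 0.8919 = 7206 m
   = 7.206 km

D ≈ 7.21 km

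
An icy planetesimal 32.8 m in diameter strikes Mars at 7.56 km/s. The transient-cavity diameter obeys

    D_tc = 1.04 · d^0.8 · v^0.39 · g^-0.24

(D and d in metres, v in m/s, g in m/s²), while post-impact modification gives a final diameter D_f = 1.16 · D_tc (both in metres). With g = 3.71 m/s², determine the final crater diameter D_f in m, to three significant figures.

v = 7560 m/s.
d^0.8 = 32.8^0.8 = 16.32
v^0.39 = 7560^0.39 = 32.56
g^-0.24 = 3.71^-0.24 = 0.7300
D_tc = 1.04 × 16.32 × 32.56 × 0.7300 = 403.4 m
D_f = 1.16 × 403.4 = 467.9 m

D_f ≈ 468 m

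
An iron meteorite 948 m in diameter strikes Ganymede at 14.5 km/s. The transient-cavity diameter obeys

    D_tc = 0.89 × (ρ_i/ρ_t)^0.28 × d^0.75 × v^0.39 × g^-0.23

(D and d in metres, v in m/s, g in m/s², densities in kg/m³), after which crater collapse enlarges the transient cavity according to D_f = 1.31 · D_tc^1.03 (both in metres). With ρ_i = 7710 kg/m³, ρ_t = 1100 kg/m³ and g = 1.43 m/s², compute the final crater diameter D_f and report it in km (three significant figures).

D_f ≈ 17.5 km

v = 14500 m/s.
(ρ_i/ρ_t)^0.28 = (7710/1100)^0.28 = 1.725
d^0.75 = 948^0.75 = 170.8
v^0.39 = 14500^0.39 = 41.97
g^-0.23 = 1.43^-0.23 = 0.9210
D_tc = 0.89 × 1.725 × 170.8 × 41.97 × 0.9210 = 10140 m
D_f = 1.31 × (10140)^1.03 = 17518 m
     = 17.52 km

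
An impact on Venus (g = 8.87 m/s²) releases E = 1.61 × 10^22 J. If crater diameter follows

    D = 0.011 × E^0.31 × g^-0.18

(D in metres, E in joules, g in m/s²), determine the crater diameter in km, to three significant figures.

D ≈ 56.9 km

E^0.31 = (1.61 × 10^22)^0.31 = 7.658 × 10^6
g^-0.18 = 8.87^-0.18 = 0.6751
D = 0.011 × 7.658 × 10^6 × 0.6751 = 56869 m
   = 56.87 km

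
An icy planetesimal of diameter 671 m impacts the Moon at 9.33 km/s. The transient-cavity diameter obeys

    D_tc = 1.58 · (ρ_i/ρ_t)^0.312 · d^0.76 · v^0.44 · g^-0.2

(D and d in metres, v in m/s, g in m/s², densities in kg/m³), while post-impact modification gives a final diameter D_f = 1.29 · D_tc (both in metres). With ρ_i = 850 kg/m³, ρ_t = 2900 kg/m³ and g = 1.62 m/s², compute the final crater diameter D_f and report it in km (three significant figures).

D_f ≈ 9.91 km

v = 9330 m/s.
(ρ_i/ρ_t)^0.312 = (850/2900)^0.312 = 0.6819
d^0.76 = 671^0.76 = 140.7
v^0.44 = 9330^0.44 = 55.81
g^-0.2 = 1.62^-0.2 = 0.9080
D_tc = 1.58 × 0.6819 × 140.7 × 55.81 × 0.9080 = 7682 m
D_f = 1.29 × 7682 = 9910 m
     = 9.910 km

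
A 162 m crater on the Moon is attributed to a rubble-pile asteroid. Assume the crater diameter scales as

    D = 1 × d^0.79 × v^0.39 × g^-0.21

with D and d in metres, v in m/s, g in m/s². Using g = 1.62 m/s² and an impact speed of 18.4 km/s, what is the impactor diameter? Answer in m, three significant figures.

d ≈ 5.59 m

Rearranging for d: d = [D / (1 · 18400^0.39 · 1.62^-0.21)]^(1/0.79).
18400^0.39 = 46.06
1.62^-0.21 = 0.9037
Denominator = 1 × 46.06 × 0.9037 = 41.62
D / 41.62 = 162 / 41.62 = 3.892
d = 3.892^(1/0.79) = 3.892^1.2658 = 5.585 m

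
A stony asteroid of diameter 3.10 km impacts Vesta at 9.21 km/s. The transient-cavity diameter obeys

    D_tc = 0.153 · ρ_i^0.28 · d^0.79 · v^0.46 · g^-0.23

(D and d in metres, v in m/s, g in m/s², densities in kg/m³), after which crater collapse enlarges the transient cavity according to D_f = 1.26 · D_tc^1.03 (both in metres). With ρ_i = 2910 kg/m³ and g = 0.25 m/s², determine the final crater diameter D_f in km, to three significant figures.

D_f ≈ 132 km

In SI: d = 3100 m, v = 9210 m/s.
ρ_i^0.28 = 2910^0.28 = 9.330
d^0.79 = 3100^0.79 = 573.0
v^0.46 = 9210^0.46 = 66.61
g^-0.23 = 0.25^-0.23 = 1.376
D_tc = 0.153 × 9.330 × 573.0 × 66.61 × 1.376 = 74970 m
D_f = 1.26 × (74970)^1.03 = 1.323 × 10^5 m
     = 132.3 km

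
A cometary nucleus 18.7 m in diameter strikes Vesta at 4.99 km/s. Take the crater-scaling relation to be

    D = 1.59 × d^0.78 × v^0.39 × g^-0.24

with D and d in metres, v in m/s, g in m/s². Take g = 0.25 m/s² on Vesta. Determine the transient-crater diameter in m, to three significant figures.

In SI units: v = 4990 m/s.
d^0.78 = 18.7^0.78 = 9.818
v^0.39 = 4990^0.39 = 27.69
g^-0.24 = 0.25^-0.24 = 1.395
D = 1.59 × 9.818 × 27.69 × 1.395 = 603.0 m

D ≈ 603 m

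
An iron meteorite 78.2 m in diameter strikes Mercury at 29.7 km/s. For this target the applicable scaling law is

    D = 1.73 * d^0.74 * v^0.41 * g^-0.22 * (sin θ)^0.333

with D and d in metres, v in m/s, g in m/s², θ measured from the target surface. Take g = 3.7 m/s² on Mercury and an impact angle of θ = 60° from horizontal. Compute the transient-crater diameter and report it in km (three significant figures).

D ≈ 2.12 km

In SI units: v = 29700 m/s.
d^0.74 = 78.2^0.74 = 25.18
v^0.41 = 29700^0.41 = 68.21
g^-0.22 = 3.7^-0.22 = 0.7499
(sin 60°)^0.333 = 0.8660^0.333 = 0.9532
D = 1.73 × 25.18 × 68.21 × 0.7499 × 0.9532 = 2124 m
   = 2.124 km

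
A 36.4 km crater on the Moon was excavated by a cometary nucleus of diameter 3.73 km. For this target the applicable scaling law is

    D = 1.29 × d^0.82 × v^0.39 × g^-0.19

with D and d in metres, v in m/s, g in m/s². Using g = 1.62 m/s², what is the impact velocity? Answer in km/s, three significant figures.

Rearranging for v: v = [D / (1.29 · 3730^0.82 · 1.62^-0.19)]^(1/0.39).
D = 36400 m.
3730^0.82 = 848.8
1.62^-0.19 = 0.9124
Denominator = 1.29 × 848.8 × 0.9124 = 999.0
D / 999.0 = 36400 / 999.0 = 36.44
v = 36.44^(1/0.39) = 36.44^2.5641 = 10094 m/s

v ≈ 10.1 km/s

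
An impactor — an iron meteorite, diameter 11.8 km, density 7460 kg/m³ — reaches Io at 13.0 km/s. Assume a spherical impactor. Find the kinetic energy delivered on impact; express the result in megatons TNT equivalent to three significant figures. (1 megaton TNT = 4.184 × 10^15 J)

d = 11800 m; v = 13000 m/s.
Mass m = (π/6) ρ d³ = (π/6) × 7460 × (11800)³ = 6.418 × 10^15 kg
E = ½ m v² = 0.5 × 6.418 × 10^15 × (13000)² = 5.423 × 10^23 J
   = 5.423 × 10^23 / 4.184×10^15 = 1.296 × 10^8 Mt

E ≈ 1.30 × 10^8 Mt TNT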